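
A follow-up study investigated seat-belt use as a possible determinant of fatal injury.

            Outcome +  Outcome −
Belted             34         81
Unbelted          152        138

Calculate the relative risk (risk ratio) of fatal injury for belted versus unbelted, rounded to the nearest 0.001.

0.564

Cells: a = 34, b = 81, c = 152, d = 138.
Risk in exposed = 34/115 = 0.29565; risk in unexposed = 152/290 = 0.52414.
RR = 0.29565 / 0.52414 = 0.56407
The risk is 44% lower among the exposed than among the unexposed.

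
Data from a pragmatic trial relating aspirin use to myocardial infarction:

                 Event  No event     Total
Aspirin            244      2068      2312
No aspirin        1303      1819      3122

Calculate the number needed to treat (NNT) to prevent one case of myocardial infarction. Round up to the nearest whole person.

4

Risk in treated group = 244/2312 = 0.10554; risk in control = 1303/3122 = 0.41736.
Absolute risk reduction = 0.41736 − 0.10554 = 0.31182
NNT = 1 / ARR = 1 / 0.31182 = 3.207 → round up → 4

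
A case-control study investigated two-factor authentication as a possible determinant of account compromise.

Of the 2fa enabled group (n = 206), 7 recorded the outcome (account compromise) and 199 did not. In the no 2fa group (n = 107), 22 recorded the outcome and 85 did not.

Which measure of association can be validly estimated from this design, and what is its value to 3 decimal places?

0.136

From the description: a = 7, b = 199, c = 22, d = 85.
This is a case-control study: participants were sampled on outcome status, so risks in the source population cannot be estimated directly — relative risk is not valid here. The odds ratio is the appropriate measure.
OR = (a·d)/(b·c) = (7 × 85) / (199 × 22) = 595 / 4378 = 0.13591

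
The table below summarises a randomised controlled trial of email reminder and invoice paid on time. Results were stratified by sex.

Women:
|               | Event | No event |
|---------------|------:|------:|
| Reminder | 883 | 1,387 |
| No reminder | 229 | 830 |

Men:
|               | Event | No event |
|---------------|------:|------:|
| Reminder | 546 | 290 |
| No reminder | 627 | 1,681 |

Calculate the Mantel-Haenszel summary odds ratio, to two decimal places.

OR_MH = Σ(aᵢdᵢ/nᵢ) / Σ(bᵢcᵢ/nᵢ), where nᵢ is the stratum total.
Stratum 1 (Women): n = 3329; a·d/n = 883·830/3329 = 220.1532; b·c/n = 1387·229/3329 = 95.4109
Stratum 2 (Men): n = 3144; a·d/n = 546·1681/3144 = 291.9294; b·c/n = 290·627/3144 = 57.8340
OR_MH = (220.1532 + 291.9294) / (95.4109 + 57.8340) = 512.0826 / 153.2449 = 3.34160

3.34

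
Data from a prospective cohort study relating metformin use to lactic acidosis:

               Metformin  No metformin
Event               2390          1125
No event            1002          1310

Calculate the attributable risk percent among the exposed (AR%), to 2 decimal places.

34.43

Reading the table with exposure as columns: a = 2390 (Metformin, case), b = 1002 (Metformin, non-case), c = 1125 (No metformin, case), d = 1310.
Risk in exposed = 2390/3392 = 0.70460; risk in unexposed = 1125/2435 = 0.46201.
RR = 0.70460/0.46201 = 1.52507
AR% = (RR − 1)/RR × 100 = (1.52507 − 1)/1.52507 × 100 = 34.4290%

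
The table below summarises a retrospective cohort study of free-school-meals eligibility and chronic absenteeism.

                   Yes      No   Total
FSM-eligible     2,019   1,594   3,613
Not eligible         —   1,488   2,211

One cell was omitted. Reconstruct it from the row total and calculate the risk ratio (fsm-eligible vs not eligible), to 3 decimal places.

1.709

The missing cell is in the unexposed row: 2211 − 1488 = 723.
So a = 2019, b = 1594, c = 723, d = 1488.
RR = [a/(a+b)] / [c/(c+d)] = (2019/3613) / (723/2211) = 0.55882/0.32700 = 1.70891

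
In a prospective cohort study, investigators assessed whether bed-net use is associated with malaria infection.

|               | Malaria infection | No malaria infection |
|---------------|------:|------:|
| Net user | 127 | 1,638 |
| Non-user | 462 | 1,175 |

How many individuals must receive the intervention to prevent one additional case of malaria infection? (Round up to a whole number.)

Risk in treated group = 127/1765 = 0.07195; risk in control = 462/1637 = 0.28222.
Absolute risk reduction = 0.28222 − 0.07195 = 0.21027
NNT = 1 / ARR = 1 / 0.21027 = 4.756 → round up → 5

5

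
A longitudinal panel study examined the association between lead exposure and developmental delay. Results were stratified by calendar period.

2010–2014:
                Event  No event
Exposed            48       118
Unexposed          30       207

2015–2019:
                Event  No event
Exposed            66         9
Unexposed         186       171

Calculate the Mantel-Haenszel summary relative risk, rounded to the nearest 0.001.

RR_MH = Σ(aᵢ·n₀ᵢ/nᵢ) / Σ(cᵢ·n₁ᵢ/nᵢ), with n₁ᵢ = aᵢ+bᵢ (exposed), n₀ᵢ = cᵢ+dᵢ (unexposed), nᵢ = n₁ᵢ+n₀ᵢ.
Stratum 1 (2010–2014): n₁ = 166, n₀ = 237, n = 403; a·n₀/n = 48·237/403 = 28.2283; c·n₁/n = 30·166/403 = 12.3573
Stratum 2 (2015–2019): n₁ = 75, n₀ = 357, n = 432; a·n₀/n = 66·357/432 = 54.5417; c·n₁/n = 186·75/432 = 32.2917
RR_MH = (28.2283 + 54.5417) / (12.3573 + 32.2917) = 82.7700 / 44.6490 = 1.85379

1.854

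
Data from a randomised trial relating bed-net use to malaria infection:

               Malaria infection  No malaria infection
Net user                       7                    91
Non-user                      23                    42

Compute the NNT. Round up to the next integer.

Risk in treated group = 7/98 = 0.07143; risk in control = 23/65 = 0.35385.
Absolute risk reduction = 0.35385 − 0.07143 = 0.28242
NNT = 1 / ARR = 1 / 0.28242 = 3.541 → round up → 4

4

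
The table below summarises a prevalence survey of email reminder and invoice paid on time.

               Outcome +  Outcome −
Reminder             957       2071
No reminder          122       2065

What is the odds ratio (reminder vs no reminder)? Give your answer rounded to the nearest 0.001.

Cells: a = 957, b = 2071, c = 122, d = 2065.
OR = (a·d)/(b·c) = (957 × 2065) / (2071 × 122) = 1976205 / 252662 = 7.82154
The odds of invoice paid on time are about 7.82 times as high in the reminder group.

7.822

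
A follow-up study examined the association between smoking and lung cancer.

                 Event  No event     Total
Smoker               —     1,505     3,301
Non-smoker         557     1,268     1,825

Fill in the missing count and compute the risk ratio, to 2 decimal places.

1.78

The missing cell is in the exposed row: 3301 − 1505 = 1796.
So a = 1796, b = 1505, c = 557, d = 1268.
RR = [a/(a+b)] / [c/(c+d)] = (1796/3301) / (557/1825) = 0.54408/0.30521 = 1.78266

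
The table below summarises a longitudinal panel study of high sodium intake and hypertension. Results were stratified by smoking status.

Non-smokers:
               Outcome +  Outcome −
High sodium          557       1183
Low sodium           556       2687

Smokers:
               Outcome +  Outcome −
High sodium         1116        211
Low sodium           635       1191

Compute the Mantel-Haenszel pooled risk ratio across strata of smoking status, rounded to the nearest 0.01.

RR_MH = Σ(aᵢ·n₀ᵢ/nᵢ) / Σ(cᵢ·n₁ᵢ/nᵢ), with n₁ᵢ = aᵢ+bᵢ (exposed), n₀ᵢ = cᵢ+dᵢ (unexposed), nᵢ = n₁ᵢ+n₀ᵢ.
Stratum 1 (Non-smokers): n₁ = 1740, n₀ = 3243, n = 4983; a·n₀/n = 557·3243/4983 = 362.5027; c·n₁/n = 556·1740/4983 = 194.1481
Stratum 2 (Smokers): n₁ = 1327, n₀ = 1826, n = 3153; a·n₀/n = 1116·1826/3153 = 646.3102; c·n₁/n = 635·1327/3153 = 267.2518
RR_MH = (362.5027 + 646.3102) / (194.1481 + 267.2518) = 1008.8129 / 461.3999 = 2.18642

2.19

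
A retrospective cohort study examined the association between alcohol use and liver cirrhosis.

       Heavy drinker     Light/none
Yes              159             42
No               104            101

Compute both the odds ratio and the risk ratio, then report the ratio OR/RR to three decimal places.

1.786

Reading the table with exposure as columns: a = 159 (Heavy drinker, case), b = 104 (Heavy drinker, non-case), c = 42 (Light/none, case), d = 101.
OR = (159·101)/(104·42) = 16059/4368 = 3.67651
Risk in exposed = 159/263 = 0.60456; risk in unexposed = 42/143 = 0.29371; RR = 2.05839
OR/RR = 3.67651 / 2.05839 = 1.78611
The outcome is not rare, so the OR lies further from 1 than the RR.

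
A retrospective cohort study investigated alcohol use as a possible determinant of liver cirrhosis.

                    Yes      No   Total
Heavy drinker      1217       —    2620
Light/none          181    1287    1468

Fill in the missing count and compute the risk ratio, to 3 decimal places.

The missing cell is in the exposed row: 2620 − 1217 = 1403.
So a = 1217, b = 1403, c = 181, d = 1287.
RR = [a/(a+b)] / [c/(c+d)] = (1217/2620) / (181/1468) = 0.46450/0.12330 = 3.76736

3.767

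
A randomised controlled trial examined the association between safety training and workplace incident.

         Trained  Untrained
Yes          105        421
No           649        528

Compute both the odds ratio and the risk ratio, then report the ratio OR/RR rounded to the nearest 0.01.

Reading the table with exposure as columns: a = 105 (Trained, case), b = 649 (Trained, non-case), c = 421 (Untrained, case), d = 528.
OR = (105·528)/(649·421) = 55440/273229 = 0.20291
Risk in exposed = 105/754 = 0.13926; risk in unexposed = 421/949 = 0.44362; RR = 0.31391
OR/RR = 0.20291 / 0.31391 = 0.64639
The outcome is not rare, so the OR lies further from 1 than the RR.

0.65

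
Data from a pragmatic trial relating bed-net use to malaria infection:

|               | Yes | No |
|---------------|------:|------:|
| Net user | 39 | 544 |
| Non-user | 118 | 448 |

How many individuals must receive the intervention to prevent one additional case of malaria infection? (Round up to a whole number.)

8

Risk in treated group = 39/583 = 0.06690; risk in control = 118/566 = 0.20848.
Absolute risk reduction = 0.20848 − 0.06690 = 0.14159
NNT = 1 / ARR = 1 / 0.14159 = 7.063 → round up → 8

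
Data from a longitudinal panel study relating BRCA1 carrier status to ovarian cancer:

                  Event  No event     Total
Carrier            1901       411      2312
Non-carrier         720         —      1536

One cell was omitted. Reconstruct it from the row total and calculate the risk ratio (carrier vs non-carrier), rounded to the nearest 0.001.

The missing cell is in the unexposed row: 1536 − 720 = 816.
So a = 1901, b = 411, c = 720, d = 816.
RR = [a/(a+b)] / [c/(c+d)] = (1901/2312) / (720/1536) = 0.82223/0.46875 = 1.75409

1.754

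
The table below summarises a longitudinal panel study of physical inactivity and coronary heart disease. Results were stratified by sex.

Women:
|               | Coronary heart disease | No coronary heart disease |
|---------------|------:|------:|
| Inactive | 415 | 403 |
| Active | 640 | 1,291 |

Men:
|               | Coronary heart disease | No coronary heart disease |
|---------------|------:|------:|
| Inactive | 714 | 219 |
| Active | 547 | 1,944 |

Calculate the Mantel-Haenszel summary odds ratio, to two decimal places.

4.66

OR_MH = Σ(aᵢdᵢ/nᵢ) / Σ(bᵢcᵢ/nᵢ), where nᵢ is the stratum total.
Stratum 1 (Women): n = 2749; a·d/n = 415·1291/2749 = 194.8945; b·c/n = 403·640/2749 = 93.8232
Stratum 2 (Men): n = 3424; a·d/n = 714·1944/3424 = 405.3785; b·c/n = 219·547/3424 = 34.9863
OR_MH = (194.8945 + 405.3785) / (93.8232 + 34.9863) = 600.2730 / 128.8095 = 4.66016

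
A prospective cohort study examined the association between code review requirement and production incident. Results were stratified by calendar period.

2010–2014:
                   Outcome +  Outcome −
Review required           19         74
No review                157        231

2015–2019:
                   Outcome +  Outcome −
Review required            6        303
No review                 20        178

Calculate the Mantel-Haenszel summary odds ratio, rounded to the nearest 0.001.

OR_MH = Σ(aᵢdᵢ/nᵢ) / Σ(bᵢcᵢ/nᵢ), where nᵢ is the stratum total.
Stratum 1 (2010–2014): n = 481; a·d/n = 19·231/481 = 9.1247; b·c/n = 74·157/481 = 24.1538
Stratum 2 (2015–2019): n = 507; a·d/n = 6·178/507 = 2.1065; b·c/n = 303·20/507 = 11.9527
OR_MH = (9.1247 + 2.1065) / (24.1538 + 11.9527) = 11.2312 / 36.1065 = 0.31106

0.311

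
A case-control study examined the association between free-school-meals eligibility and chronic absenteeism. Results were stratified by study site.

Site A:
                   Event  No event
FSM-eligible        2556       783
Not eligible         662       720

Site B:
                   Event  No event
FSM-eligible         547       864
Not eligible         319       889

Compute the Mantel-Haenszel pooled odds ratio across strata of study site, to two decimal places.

OR_MH = Σ(aᵢdᵢ/nᵢ) / Σ(bᵢcᵢ/nᵢ), where nᵢ is the stratum total.
Stratum 1 (Site A): n = 4721; a·d/n = 2556·720/4721 = 389.8157; b·c/n = 783·662/4721 = 109.7958
Stratum 2 (Site B): n = 2619; a·d/n = 547·889/2619 = 185.6751; b·c/n = 864·319/2619 = 105.2371
OR_MH = (389.8157 + 185.6751) / (109.7958 + 105.2371) = 575.4908 / 215.0329 = 2.67629

2.68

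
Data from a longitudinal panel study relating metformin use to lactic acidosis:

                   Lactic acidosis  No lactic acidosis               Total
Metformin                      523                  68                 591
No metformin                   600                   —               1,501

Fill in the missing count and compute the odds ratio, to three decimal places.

The missing cell is in the unexposed row: 1501 − 600 = 901.
So a = 523, b = 68, c = 600, d = 901.
OR = (a·d)/(b·c) = (523 × 901) / (68 × 600) = 471223 / 40800 = 11.54958

11.550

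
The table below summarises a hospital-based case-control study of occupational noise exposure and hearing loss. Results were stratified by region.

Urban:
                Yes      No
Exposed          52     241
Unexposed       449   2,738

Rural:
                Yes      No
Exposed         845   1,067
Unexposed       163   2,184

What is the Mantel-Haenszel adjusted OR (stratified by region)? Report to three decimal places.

6.593

OR_MH = Σ(aᵢdᵢ/nᵢ) / Σ(bᵢcᵢ/nᵢ), where nᵢ is the stratum total.
Stratum 1 (Urban): n = 3480; a·d/n = 52·2738/3480 = 40.9126; b·c/n = 241·449/3480 = 31.0945
Stratum 2 (Rural): n = 4259; a·d/n = 845·2184/4259 = 433.3130; b·c/n = 1067·163/4259 = 40.8361
OR_MH = (40.9126 + 433.3130) / (31.0945 + 40.8361) = 474.2256 / 71.9307 = 6.59282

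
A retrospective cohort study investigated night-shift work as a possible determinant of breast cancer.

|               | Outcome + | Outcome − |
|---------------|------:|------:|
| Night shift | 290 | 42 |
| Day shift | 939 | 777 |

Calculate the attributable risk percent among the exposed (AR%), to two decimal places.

37.35

Cells: a = 290, b = 42, c = 939, d = 777.
Risk in exposed = 290/332 = 0.87349; risk in unexposed = 939/1716 = 0.54720.
RR = 0.87349/0.54720 = 1.59629
AR% = (RR − 1)/RR × 100 = (1.59629 − 1)/1.59629 × 100 = 37.3547%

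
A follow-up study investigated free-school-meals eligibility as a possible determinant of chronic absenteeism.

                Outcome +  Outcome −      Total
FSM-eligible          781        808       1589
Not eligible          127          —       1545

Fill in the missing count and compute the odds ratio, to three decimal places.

The missing cell is in the unexposed row: 1545 − 127 = 1418.
So a = 781, b = 808, c = 127, d = 1418.
OR = (a·d)/(b·c) = (781 × 1418) / (808 × 127) = 1107458 / 102616 = 10.79225

10.792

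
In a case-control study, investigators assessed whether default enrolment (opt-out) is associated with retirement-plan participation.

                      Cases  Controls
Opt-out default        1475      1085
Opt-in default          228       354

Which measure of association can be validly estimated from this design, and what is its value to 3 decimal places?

Cells: a = 1475, b = 1085, c = 228, d = 354.
This is a case-control study: participants were sampled on outcome status, so risks in the source population cannot be estimated directly — relative risk is not valid here. The odds ratio is the appropriate measure.
OR = (a·d)/(b·c) = (1475 × 354) / (1085 × 228) = 522150 / 247380 = 2.11072

2.111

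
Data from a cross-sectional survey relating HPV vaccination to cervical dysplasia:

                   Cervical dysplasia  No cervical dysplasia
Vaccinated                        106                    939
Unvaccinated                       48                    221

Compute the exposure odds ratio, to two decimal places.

Cells: a = 106, b = 939, c = 48, d = 221.
OR = (a·d)/(b·c) = (106 × 221) / (939 × 48) = 23426 / 45072 = 0.51975
Exposure is associated with lower odds of cervical dysplasia (OR = 0.52 < 1).

0.52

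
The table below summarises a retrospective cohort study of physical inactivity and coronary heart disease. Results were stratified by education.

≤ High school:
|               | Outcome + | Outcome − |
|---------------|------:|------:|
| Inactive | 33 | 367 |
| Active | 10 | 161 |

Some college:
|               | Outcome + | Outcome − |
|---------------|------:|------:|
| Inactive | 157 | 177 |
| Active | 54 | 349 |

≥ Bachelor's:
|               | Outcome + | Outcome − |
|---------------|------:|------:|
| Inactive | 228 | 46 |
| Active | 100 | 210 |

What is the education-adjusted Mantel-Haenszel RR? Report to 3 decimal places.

2.765

RR_MH = Σ(aᵢ·n₀ᵢ/nᵢ) / Σ(cᵢ·n₁ᵢ/nᵢ), with n₁ᵢ = aᵢ+bᵢ (exposed), n₀ᵢ = cᵢ+dᵢ (unexposed), nᵢ = n₁ᵢ+n₀ᵢ.
Stratum 1 (≤ High school): n₁ = 400, n₀ = 171, n = 571; a·n₀/n = 33·171/571 = 9.8827; c·n₁/n = 10·400/571 = 7.0053
Stratum 2 (Some college): n₁ = 334, n₀ = 403, n = 737; a·n₀/n = 157·403/737 = 85.8494; c·n₁/n = 54·334/737 = 24.4722
Stratum 3 (≥ Bachelor's): n₁ = 274, n₀ = 310, n = 584; a·n₀/n = 228·310/584 = 121.0274; c·n₁/n = 100·274/584 = 46.9178
RR_MH = (9.8827 + 85.8494 + 121.0274) / (7.0053 + 24.4722 + 46.9178) = 216.7594 / 78.3952 = 2.76496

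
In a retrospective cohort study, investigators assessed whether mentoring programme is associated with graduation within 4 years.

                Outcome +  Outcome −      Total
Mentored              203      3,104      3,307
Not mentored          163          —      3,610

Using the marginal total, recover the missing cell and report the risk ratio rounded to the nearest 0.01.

1.36

The missing cell is in the unexposed row: 3610 − 163 = 3447.
So a = 203, b = 3104, c = 163, d = 3447.
RR = [a/(a+b)] / [c/(c+d)] = (203/3307) / (163/3610) = 0.06138/0.04515 = 1.35951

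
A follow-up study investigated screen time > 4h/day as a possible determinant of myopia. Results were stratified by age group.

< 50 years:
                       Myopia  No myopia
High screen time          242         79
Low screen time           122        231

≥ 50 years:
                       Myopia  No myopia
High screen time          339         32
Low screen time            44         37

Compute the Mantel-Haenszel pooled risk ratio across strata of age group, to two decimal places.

1.99

RR_MH = Σ(aᵢ·n₀ᵢ/nᵢ) / Σ(cᵢ·n₁ᵢ/nᵢ), with n₁ᵢ = aᵢ+bᵢ (exposed), n₀ᵢ = cᵢ+dᵢ (unexposed), nᵢ = n₁ᵢ+n₀ᵢ.
Stratum 1 (< 50 years): n₁ = 321, n₀ = 353, n = 674; a·n₀/n = 242·353/674 = 126.7448; c·n₁/n = 122·321/674 = 58.1039
Stratum 2 (≥ 50 years): n₁ = 371, n₀ = 81, n = 452; a·n₀/n = 339·81/452 = 60.7500; c·n₁/n = 44·371/452 = 36.1150
RR_MH = (126.7448 + 60.7500) / (58.1039 + 36.1150) = 187.4948 / 94.2189 = 1.98999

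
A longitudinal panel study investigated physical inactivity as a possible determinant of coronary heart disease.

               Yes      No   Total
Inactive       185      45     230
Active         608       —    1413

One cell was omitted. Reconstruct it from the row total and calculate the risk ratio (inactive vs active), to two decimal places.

1.87

The missing cell is in the unexposed row: 1413 − 608 = 805.
So a = 185, b = 45, c = 608, d = 805.
RR = [a/(a+b)] / [c/(c+d)] = (185/230) / (608/1413) = 0.80435/0.43029 = 1.86931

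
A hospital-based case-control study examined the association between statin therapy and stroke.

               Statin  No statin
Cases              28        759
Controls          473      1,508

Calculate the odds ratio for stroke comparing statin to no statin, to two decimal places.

Reading the table with exposure as columns: a = 28 (Statin, case), b = 473 (Statin, non-case), c = 759 (No statin, case), d = 1508.
OR = (a·d)/(b·c) = (28 × 1508) / (473 × 759) = 42224 / 359007 = 0.11761
Exposure is associated with lower odds of stroke (OR = 0.12 < 1).

0.12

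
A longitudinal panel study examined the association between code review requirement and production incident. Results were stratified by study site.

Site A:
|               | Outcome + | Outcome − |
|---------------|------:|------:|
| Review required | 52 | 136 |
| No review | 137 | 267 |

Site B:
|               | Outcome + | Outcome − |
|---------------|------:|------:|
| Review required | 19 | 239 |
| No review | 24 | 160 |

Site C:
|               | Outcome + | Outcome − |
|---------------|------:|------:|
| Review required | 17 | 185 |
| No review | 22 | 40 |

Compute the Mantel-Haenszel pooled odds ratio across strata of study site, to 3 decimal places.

OR_MH = Σ(aᵢdᵢ/nᵢ) / Σ(bᵢcᵢ/nᵢ), where nᵢ is the stratum total.
Stratum 1 (Site A): n = 592; a·d/n = 52·267/592 = 23.4527; b·c/n = 136·137/592 = 31.4730
Stratum 2 (Site B): n = 442; a·d/n = 19·160/442 = 6.8778; b·c/n = 239·24/442 = 12.9774
Stratum 3 (Site C): n = 264; a·d/n = 17·40/264 = 2.5758; b·c/n = 185·22/264 = 15.4167
OR_MH = (23.4527 + 6.8778 + 2.5758) / (31.4730 + 12.9774 + 15.4167) = 32.9063 / 59.8670 = 0.54966

0.550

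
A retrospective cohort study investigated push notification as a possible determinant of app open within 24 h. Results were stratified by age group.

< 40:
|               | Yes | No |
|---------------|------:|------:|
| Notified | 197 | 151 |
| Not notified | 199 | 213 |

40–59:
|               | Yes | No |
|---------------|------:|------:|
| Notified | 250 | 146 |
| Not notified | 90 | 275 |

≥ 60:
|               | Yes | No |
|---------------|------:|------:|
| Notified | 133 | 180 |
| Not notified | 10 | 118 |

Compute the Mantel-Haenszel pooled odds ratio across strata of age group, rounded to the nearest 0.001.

2.975

OR_MH = Σ(aᵢdᵢ/nᵢ) / Σ(bᵢcᵢ/nᵢ), where nᵢ is the stratum total.
Stratum 1 (< 40): n = 760; a·d/n = 197·213/760 = 55.2118; b·c/n = 151·199/760 = 39.5382
Stratum 2 (40–59): n = 761; a·d/n = 250·275/761 = 90.3417; b·c/n = 146·90/761 = 17.2668
Stratum 3 (≥ 60): n = 441; a·d/n = 133·118/441 = 35.5873; b·c/n = 180·10/441 = 4.0816
OR_MH = (55.2118 + 90.3417 + 35.5873) / (39.5382 + 17.2668 + 4.0816) = 181.1408 / 60.8865 = 2.97505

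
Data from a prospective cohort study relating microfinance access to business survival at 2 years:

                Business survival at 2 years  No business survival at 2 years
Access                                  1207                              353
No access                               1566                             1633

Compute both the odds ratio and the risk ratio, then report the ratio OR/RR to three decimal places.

Cells: a = 1207, b = 353, c = 1566, d = 1633.
OR = (1207·1633)/(353·1566) = 1971031/552798 = 3.56555
Risk in exposed = 1207/1560 = 0.77372; risk in unexposed = 1566/3199 = 0.48953; RR = 1.58054
OR/RR = 3.56555 / 1.58054 = 2.25591
The outcome is not rare, so the OR lies further from 1 than the RR.

2.256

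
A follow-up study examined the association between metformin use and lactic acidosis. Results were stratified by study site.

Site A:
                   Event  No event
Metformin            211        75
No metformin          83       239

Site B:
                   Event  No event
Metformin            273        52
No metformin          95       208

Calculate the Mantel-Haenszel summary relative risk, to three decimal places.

2.760

RR_MH = Σ(aᵢ·n₀ᵢ/nᵢ) / Σ(cᵢ·n₁ᵢ/nᵢ), with n₁ᵢ = aᵢ+bᵢ (exposed), n₀ᵢ = cᵢ+dᵢ (unexposed), nᵢ = n₁ᵢ+n₀ᵢ.
Stratum 1 (Site A): n₁ = 286, n₀ = 322, n = 608; a·n₀/n = 211·322/608 = 111.7467; c·n₁/n = 83·286/608 = 39.0428
Stratum 2 (Site B): n₁ = 325, n₀ = 303, n = 628; a·n₀/n = 273·303/628 = 131.7182; c·n₁/n = 95·325/628 = 49.1640
RR_MH = (111.7467 + 131.7182) / (39.0428 + 49.1640) = 243.4649 / 88.2068 = 2.76016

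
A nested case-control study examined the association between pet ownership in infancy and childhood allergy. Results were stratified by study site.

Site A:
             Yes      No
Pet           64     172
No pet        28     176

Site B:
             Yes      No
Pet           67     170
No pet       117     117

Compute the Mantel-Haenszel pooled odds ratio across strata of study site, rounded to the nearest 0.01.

0.79

OR_MH = Σ(aᵢdᵢ/nᵢ) / Σ(bᵢcᵢ/nᵢ), where nᵢ is the stratum total.
Stratum 1 (Site A): n = 440; a·d/n = 64·176/440 = 25.6000; b·c/n = 172·28/440 = 10.9455
Stratum 2 (Site B): n = 471; a·d/n = 67·117/471 = 16.6433; b·c/n = 170·117/471 = 42.2293
OR_MH = (25.6000 + 16.6433) / (10.9455 + 42.2293) = 42.2433 / 53.1748 = 0.79442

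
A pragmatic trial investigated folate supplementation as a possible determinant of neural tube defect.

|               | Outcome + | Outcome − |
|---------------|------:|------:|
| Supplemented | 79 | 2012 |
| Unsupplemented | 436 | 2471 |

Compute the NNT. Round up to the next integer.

Risk in treated group = 79/2091 = 0.03778; risk in control = 436/2907 = 0.14998.
Absolute risk reduction = 0.14998 − 0.03778 = 0.11220
NNT = 1 / ARR = 1 / 0.11220 = 8.913 → round up → 9

9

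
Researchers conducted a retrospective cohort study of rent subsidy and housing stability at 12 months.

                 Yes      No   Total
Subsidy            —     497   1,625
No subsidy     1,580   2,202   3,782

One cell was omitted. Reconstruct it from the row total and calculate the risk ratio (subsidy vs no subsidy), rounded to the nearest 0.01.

The missing cell is in the exposed row: 1625 − 497 = 1128.
So a = 1128, b = 497, c = 1580, d = 2202.
RR = [a/(a+b)] / [c/(c+d)] = (1128/1625) / (1580/3782) = 0.69415/0.41777 = 1.66158

1.66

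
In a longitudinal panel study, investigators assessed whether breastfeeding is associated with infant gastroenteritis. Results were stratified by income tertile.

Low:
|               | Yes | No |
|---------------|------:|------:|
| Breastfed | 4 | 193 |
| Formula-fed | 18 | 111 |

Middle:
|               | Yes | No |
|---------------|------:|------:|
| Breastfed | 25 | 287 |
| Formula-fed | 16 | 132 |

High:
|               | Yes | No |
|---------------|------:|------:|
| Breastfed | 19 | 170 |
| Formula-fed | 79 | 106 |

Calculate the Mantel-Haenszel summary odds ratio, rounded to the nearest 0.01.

OR_MH = Σ(aᵢdᵢ/nᵢ) / Σ(bᵢcᵢ/nᵢ), where nᵢ is the stratum total.
Stratum 1 (Low): n = 326; a·d/n = 4·111/326 = 1.3620; b·c/n = 193·18/326 = 10.6564
Stratum 2 (Middle): n = 460; a·d/n = 25·132/460 = 7.1739; b·c/n = 287·16/460 = 9.9826
Stratum 3 (High): n = 374; a·d/n = 19·106/374 = 5.3850; b·c/n = 170·79/374 = 35.9091
OR_MH = (1.3620 + 7.1739 + 5.3850) / (10.6564 + 9.9826 + 35.9091) = 13.9209 / 56.5481 = 0.24618

0.25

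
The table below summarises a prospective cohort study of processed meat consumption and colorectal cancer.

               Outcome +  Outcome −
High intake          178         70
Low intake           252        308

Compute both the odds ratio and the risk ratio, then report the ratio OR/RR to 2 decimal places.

1.95

Cells: a = 178, b = 70, c = 252, d = 308.
OR = (178·308)/(70·252) = 54824/17640 = 3.10794
Risk in exposed = 178/248 = 0.71774; risk in unexposed = 252/560 = 0.45000; RR = 1.59498
OR/RR = 3.10794 / 1.59498 = 1.94857
The outcome is not rare, so the OR lies further from 1 than the RR.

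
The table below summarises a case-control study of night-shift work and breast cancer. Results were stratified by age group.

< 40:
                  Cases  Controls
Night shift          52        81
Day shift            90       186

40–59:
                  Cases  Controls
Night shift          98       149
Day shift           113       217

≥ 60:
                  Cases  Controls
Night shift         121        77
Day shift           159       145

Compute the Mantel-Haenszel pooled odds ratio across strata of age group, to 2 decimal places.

1.34

OR_MH = Σ(aᵢdᵢ/nᵢ) / Σ(bᵢcᵢ/nᵢ), where nᵢ is the stratum total.
Stratum 1 (< 40): n = 409; a·d/n = 52·186/409 = 23.6479; b·c/n = 81·90/409 = 17.8240
Stratum 2 (40–59): n = 577; a·d/n = 98·217/577 = 36.8562; b·c/n = 149·113/577 = 29.1802
Stratum 3 (≥ 60): n = 502; a·d/n = 121·145/502 = 34.9502; b·c/n = 77·159/502 = 24.3884
OR_MH = (23.6479 + 36.8562 + 34.9502) / (17.8240 + 29.1802 + 24.3884) = 95.4543 / 71.3926 = 1.33703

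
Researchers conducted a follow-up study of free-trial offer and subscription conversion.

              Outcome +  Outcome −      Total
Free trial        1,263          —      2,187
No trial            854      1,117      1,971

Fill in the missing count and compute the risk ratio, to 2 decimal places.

The missing cell is in the exposed row: 2187 − 1263 = 924.
So a = 1263, b = 924, c = 854, d = 1117.
RR = [a/(a+b)] / [c/(c+d)] = (1263/2187) / (854/1971) = 0.57750/0.43328 = 1.33286

1.33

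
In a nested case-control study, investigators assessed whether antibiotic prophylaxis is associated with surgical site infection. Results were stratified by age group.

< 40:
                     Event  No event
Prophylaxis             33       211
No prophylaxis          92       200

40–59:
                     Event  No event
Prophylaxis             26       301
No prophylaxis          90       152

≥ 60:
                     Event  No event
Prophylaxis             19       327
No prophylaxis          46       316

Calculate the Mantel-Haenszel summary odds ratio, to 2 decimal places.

0.26

OR_MH = Σ(aᵢdᵢ/nᵢ) / Σ(bᵢcᵢ/nᵢ), where nᵢ is the stratum total.
Stratum 1 (< 40): n = 536; a·d/n = 33·200/536 = 12.3134; b·c/n = 211·92/536 = 36.2164
Stratum 2 (40–59): n = 569; a·d/n = 26·152/569 = 6.9455; b·c/n = 301·90/569 = 47.6098
Stratum 3 (≥ 60): n = 708; a·d/n = 19·316/708 = 8.4802; b·c/n = 327·46/708 = 21.2458
OR_MH = (12.3134 + 6.9455 + 8.4802) / (36.2164 + 47.6098 + 21.2458) = 27.7392 / 105.0720 = 0.26400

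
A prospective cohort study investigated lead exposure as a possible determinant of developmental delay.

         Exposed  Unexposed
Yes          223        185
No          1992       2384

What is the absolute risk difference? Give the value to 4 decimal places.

0.0287

Reading the table with exposure as columns: a = 223 (Exposed, case), b = 1992 (Exposed, non-case), c = 185 (Unexposed, case), d = 2384.
Risk in exposed = 223/2215 = 0.100677; risk in unexposed = 185/2569 = 0.072012.
Risk difference = 0.100677 − 0.072012 = 0.028665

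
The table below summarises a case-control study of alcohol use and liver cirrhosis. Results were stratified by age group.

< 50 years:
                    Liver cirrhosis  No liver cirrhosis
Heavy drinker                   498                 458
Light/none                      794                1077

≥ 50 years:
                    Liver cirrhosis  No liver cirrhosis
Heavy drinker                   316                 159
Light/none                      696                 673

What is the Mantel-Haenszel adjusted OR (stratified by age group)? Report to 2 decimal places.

OR_MH = Σ(aᵢdᵢ/nᵢ) / Σ(bᵢcᵢ/nᵢ), where nᵢ is the stratum total.
Stratum 1 (< 50 years): n = 2827; a·d/n = 498·1077/2827 = 189.7227; b·c/n = 458·794/2827 = 128.6353
Stratum 2 (≥ 50 years): n = 1844; a·d/n = 316·673/1844 = 115.3297; b·c/n = 159·696/1844 = 60.0130
OR_MH = (189.7227 + 115.3297) / (128.6353 + 60.0130) = 305.0524 / 188.6483 = 1.61704

1.62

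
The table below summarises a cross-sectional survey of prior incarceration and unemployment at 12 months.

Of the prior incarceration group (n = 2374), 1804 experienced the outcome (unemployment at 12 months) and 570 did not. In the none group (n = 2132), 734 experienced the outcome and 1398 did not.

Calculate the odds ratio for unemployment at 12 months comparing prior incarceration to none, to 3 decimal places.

From the description: a = 1804, b = 570, c = 734, d = 1398.
OR = (a·d)/(b·c) = (1804 × 1398) / (570 × 734) = 2521992 / 418380 = 6.02799
The odds of unemployment at 12 months are about 6.03 times as high in the prior incarceration group.

6.028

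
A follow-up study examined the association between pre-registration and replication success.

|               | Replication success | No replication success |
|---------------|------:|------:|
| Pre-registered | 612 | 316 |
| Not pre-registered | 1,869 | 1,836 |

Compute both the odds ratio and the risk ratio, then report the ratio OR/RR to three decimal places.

1.455

Cells: a = 612, b = 316, c = 1869, d = 1836.
OR = (612·1836)/(316·1869) = 1123632/590604 = 1.90251
Risk in exposed = 612/928 = 0.65948; risk in unexposed = 1869/3705 = 0.50445; RR = 1.30732
OR/RR = 1.90251 / 1.30732 = 1.45528
The outcome is not rare, so the OR lies further from 1 than the RR.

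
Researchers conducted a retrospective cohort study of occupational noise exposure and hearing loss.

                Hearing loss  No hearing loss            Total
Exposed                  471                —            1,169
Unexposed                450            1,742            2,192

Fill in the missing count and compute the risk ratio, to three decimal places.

The missing cell is in the exposed row: 1169 − 471 = 698.
So a = 471, b = 698, c = 450, d = 1742.
RR = [a/(a+b)] / [c/(c+d)] = (471/1169) / (450/2192) = 0.40291/0.20529 = 1.96261

1.963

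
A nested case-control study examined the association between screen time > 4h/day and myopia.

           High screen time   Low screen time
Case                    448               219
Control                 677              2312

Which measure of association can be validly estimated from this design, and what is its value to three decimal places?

Reading the table with exposure as columns: a = 448 (High screen time, case), b = 677 (High screen time, non-case), c = 219 (Low screen time, case), d = 2312.
This is a nested case-control study: participants were sampled on outcome status, so risks in the source population cannot be estimated directly — relative risk is not valid here. The odds ratio is the appropriate measure.
OR = (a·d)/(b·c) = (448 × 2312) / (677 × 219) = 1035776 / 148263 = 6.98607

6.986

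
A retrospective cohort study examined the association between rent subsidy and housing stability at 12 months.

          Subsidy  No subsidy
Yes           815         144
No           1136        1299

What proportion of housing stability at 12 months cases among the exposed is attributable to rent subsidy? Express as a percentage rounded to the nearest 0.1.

76.1

Reading the table with exposure as columns: a = 815 (Subsidy, case), b = 1136 (Subsidy, non-case), c = 144 (No subsidy, case), d = 1299.
Risk in exposed = 815/1951 = 0.41773; risk in unexposed = 144/1443 = 0.09979.
RR = 0.41773/0.09979 = 4.18605
AR% = (RR − 1)/RR × 100 = (4.18605 − 1)/4.18605 × 100 = 76.1111%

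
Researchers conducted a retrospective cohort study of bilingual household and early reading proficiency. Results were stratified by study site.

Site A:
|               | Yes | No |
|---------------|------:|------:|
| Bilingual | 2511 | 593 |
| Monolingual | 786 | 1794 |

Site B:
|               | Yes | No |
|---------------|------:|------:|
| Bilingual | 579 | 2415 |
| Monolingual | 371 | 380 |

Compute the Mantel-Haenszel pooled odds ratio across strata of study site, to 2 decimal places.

2.65

OR_MH = Σ(aᵢdᵢ/nᵢ) / Σ(bᵢcᵢ/nᵢ), where nᵢ is the stratum total.
Stratum 1 (Site A): n = 5684; a·d/n = 2511·1794/5684 = 792.5289; b·c/n = 593·786/5684 = 82.0018
Stratum 2 (Site B): n = 3745; a·d/n = 579·380/3745 = 58.7503; b·c/n = 2415·371/3745 = 239.2430
OR_MH = (792.5289 + 58.7503) / (82.0018 + 239.2430) = 851.2792 / 321.2447 = 2.64994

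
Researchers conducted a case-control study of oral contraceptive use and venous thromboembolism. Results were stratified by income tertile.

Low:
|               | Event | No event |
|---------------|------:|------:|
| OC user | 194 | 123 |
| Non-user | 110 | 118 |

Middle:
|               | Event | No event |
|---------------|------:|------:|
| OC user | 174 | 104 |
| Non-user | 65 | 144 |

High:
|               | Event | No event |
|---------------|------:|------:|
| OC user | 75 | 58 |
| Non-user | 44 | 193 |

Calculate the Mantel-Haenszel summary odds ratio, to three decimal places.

2.907

OR_MH = Σ(aᵢdᵢ/nᵢ) / Σ(bᵢcᵢ/nᵢ), where nᵢ is the stratum total.
Stratum 1 (Low): n = 545; a·d/n = 194·118/545 = 42.0037; b·c/n = 123·110/545 = 24.8257
Stratum 2 (Middle): n = 487; a·d/n = 174·144/487 = 51.4497; b·c/n = 104·65/487 = 13.8809
Stratum 3 (High): n = 370; a·d/n = 75·193/370 = 39.1216; b·c/n = 58·44/370 = 6.8973
OR_MH = (42.0037 + 51.4497 + 39.1216) / (24.8257 + 13.8809 + 6.8973) = 132.5750 / 45.6039 = 2.90710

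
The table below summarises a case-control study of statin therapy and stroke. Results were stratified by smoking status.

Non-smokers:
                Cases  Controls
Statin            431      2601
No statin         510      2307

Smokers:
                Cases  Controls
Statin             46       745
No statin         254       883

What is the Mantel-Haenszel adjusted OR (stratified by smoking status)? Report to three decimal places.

OR_MH = Σ(aᵢdᵢ/nᵢ) / Σ(bᵢcᵢ/nᵢ), where nᵢ is the stratum total.
Stratum 1 (Non-smokers): n = 5849; a·d/n = 431·2307/5849 = 169.9978; b·c/n = 2601·510/5849 = 226.7926
Stratum 2 (Smokers): n = 1928; a·d/n = 46·883/1928 = 21.0674; b·c/n = 745·254/1928 = 98.1483
OR_MH = (169.9978 + 21.0674) / (226.7926 + 98.1483) = 191.0652 / 324.9410 = 0.58800

0.588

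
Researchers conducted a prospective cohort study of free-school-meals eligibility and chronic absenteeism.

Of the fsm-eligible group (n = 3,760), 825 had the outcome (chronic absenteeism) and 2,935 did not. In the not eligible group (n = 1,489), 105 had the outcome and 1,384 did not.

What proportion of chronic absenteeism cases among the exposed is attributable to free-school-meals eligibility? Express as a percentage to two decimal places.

67.86

From the description: a = 825, b = 2935, c = 105, d = 1384.
Risk in exposed = 825/3760 = 0.21941; risk in unexposed = 105/1489 = 0.07052.
RR = 0.21941/0.07052 = 3.11151
AR% = (RR − 1)/RR × 100 = (3.11151 − 1)/3.11151 × 100 = 67.8613%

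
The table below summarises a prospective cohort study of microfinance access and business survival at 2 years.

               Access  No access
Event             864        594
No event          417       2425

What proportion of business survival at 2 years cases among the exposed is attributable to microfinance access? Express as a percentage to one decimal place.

70.8

Reading the table with exposure as columns: a = 864 (Access, case), b = 417 (Access, non-case), c = 594 (No access, case), d = 2425.
Risk in exposed = 864/1281 = 0.67447; risk in unexposed = 594/3019 = 0.19675.
RR = 0.67447/0.19675 = 3.42800
AR% = (RR − 1)/RR × 100 = (3.42800 − 1)/3.42800 × 100 = 70.8285%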